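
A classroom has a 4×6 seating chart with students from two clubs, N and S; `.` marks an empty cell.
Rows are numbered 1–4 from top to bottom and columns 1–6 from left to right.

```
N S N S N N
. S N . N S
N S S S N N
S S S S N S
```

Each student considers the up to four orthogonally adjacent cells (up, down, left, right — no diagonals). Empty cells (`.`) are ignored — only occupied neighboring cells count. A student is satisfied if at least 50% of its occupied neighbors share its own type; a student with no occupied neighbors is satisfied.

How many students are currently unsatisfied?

10

Row 1: (1,1)N 0/1 unhappy · (1,2)S 1/3 unhappy · (1,3)N 1/3 unhappy · (1,4)S 0/2 unhappy · (1,5)N 2/3 ok · (1,6)N 1/2 ok
Row 2: (2,2)S 2/3 ok · (2,3)N 1/3 unhappy · (2,5)N 2/3 ok · (2,6)S 0/3 unhappy
Row 3: (3,1)N 0/2 unhappy · (3,2)S 3/4 ok · (3,3)S 3/4 ok · (3,4)S 2/3 ok · (3,5)N 3/4 ok · (3,6)N 1/3 unhappy
Row 4: (4,1)S 1/2 ok · (4,2)S 3/3 ok · (4,3)S 3/3 ok · (4,4)S 2/3 ok · (4,5)N 1/3 unhappy · (4,6)S 0/2 unhappy
Unsatisfied: (1,1), (1,2), (1,3), (1,4), (2,3), (2,6), (3,1), (3,6), (4,5), (4,6) — 10 in total.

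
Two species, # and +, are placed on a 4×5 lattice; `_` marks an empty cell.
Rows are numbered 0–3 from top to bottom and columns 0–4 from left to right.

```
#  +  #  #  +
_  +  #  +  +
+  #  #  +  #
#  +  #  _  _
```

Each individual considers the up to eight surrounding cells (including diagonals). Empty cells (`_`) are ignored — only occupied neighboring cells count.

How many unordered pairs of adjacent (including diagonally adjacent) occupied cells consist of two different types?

26

Scan each occupied cell's neighbors to the right and below (and the two forward diagonals) so each pair is counted once.
Row 0: #(0,0)–+(0,1)≠ #(0,0)–+(1,1)≠ +(0,1)–#(0,2)≠ +(0,1)–+(1,1)= +(0,1)–#(1,2)≠ #(0,2)–#(0,3)= #(0,2)–#(1,2)= #(0,2)–+(1,3)≠ #(0,2)–+(1,1)≠ #(0,3)–+(0,4)≠ #(0,3)–+(1,3)≠ #(0,3)–+(1,4)≠ #(0,3)–#(1,2)= +(0,4)–+(1,4)= +(0,4)–+(1,3)=  → 9/15 unlike.
Row 1: +(1,1)–#(1,2)≠ +(1,1)–#(2,1)≠ +(1,1)–#(2,2)≠ +(1,1)–+(2,0)= #(1,2)–+(1,3)≠ #(1,2)–#(2,2)= #(1,2)–+(2,3)≠ #(1,2)–#(2,1)= +(1,3)–+(1,4)= +(1,3)–+(2,3)= +(1,3)–#(2,4)≠ +(1,3)–#(2,2)≠ +(1,4)–#(2,4)≠ +(1,4)–+(2,3)=  → 8/14 unlike.
Row 2: +(2,0)–#(2,1)≠ +(2,0)–#(3,0)≠ +(2,0)–+(3,1)= #(2,1)–#(2,2)= #(2,1)–+(3,1)≠ #(2,1)–#(3,2)= #(2,1)–#(3,0)= #(2,2)–+(2,3)≠ #(2,2)–#(3,2)= #(2,2)–+(3,1)≠ +(2,3)–#(2,4)≠ +(2,3)–#(3,2)≠  → 7/12 unlike.
Row 3: #(3,0)–+(3,1)≠ +(3,1)–#(3,2)≠  → 2/2 unlike.
Total adjacent occupied pairs: 43; unlike-type pairs: 26.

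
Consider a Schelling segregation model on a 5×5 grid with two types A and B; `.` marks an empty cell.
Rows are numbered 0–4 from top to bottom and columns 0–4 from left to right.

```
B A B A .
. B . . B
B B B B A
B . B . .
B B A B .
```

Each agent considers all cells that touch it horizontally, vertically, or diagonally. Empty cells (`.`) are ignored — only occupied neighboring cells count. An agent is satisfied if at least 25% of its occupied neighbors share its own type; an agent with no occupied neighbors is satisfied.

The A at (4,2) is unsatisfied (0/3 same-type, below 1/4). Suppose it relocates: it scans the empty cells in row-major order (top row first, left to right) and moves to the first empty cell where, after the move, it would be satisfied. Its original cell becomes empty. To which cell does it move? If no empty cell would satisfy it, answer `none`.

Vacating (4,2). Empty cells in order:
  (0,4): 1/2 same-type → satisfied — stop here.

(0,4)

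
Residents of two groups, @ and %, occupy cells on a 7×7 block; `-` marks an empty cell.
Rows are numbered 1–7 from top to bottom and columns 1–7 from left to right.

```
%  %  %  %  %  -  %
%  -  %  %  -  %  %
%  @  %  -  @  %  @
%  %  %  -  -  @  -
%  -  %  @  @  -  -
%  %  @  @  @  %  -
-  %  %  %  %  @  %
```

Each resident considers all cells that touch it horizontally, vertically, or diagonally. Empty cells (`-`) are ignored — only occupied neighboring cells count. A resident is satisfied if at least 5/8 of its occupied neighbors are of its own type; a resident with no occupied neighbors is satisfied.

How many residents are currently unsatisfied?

15

Row 1: (1,1)% 2/2 ok · (1,2)% 4/4 ok · (1,3)% 4/4 ok · (1,4)% 4/4 ok · (1,5)% 3/3 ok · (1,7)% 2/2 ok
Row 2: (2,1)% 3/4 ok · (2,3)% 5/6 ok · (2,4)% 5/6 ok · (2,6)% 4/6 ok · (2,7)% 3/4 ok
Row 3: (3,1)% 3/4 ok · (3,2)@ 0/7 unhappy · (3,3)% 4/5 ok · (3,5)@ 1/4 unhappy · (3,6)% 2/5 unhappy · (3,7)@ 1/4 unhappy
Row 4: (4,1)% 3/4 ok · (4,2)% 6/7 ok · (4,3)% 3/5 unhappy · (4,6)@ 3/4 ok
Row 5: (5,1)% 4/4 ok · (5,3)% 3/6 unhappy · (5,4)@ 4/6 ok · (5,5)@ 4/5 ok
Row 6: (6,1)% 3/3 ok · (6,2)% 5/6 ok · (6,3)@ 2/7 unhappy · (6,4)@ 4/8 unhappy · (6,5)@ 4/7 unhappy · (6,6)% 2/5 unhappy
Row 7: (7,2)% 3/4 ok · (7,3)% 3/5 unhappy · (7,4)% 2/5 unhappy · (7,5)% 2/5 unhappy · (7,6)@ 1/4 unhappy · (7,7)% 1/2 unhappy
Unsatisfied: (3,2), (3,5), (3,6), (3,7), (4,3), (5,3), (6,3), (6,4), (6,5), (6,6), (7,3), (7,4), (7,5), (7,6), (7,7) — 15 in total.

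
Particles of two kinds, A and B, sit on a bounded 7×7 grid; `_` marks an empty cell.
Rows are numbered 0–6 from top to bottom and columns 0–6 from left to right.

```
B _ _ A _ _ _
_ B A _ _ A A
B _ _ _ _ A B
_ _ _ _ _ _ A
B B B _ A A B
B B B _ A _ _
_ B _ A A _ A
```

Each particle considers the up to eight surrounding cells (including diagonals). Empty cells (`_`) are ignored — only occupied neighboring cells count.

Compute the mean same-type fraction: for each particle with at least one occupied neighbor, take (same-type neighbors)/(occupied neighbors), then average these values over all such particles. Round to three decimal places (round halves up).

(0,0)B 1/1
(0,3)A 1/1
(1,1)B 2/3
(1,2)A 1/2
(1,5)A 2/3
(1,6)A 2/3
(2,0)B 1/1
(2,5)A 3/4
(2,6)B 0/4
(3,6)A 2/4
(4,0)B 3/3
(4,1)B 5/5
(4,2)B 3/3
(4,4)A 2/2
(4,5)A 3/4
(4,6)B 0/2
(5,0)B 4/4
(5,1)B 6/6
(5,2)B 4/5
(5,4)A 4/4
(6,1)B 3/3
(6,3)A 2/3
(6,4)A 2/2
(6,6)A — no occupied neighbors
Sum over 23 particles: 1/1 + 1/1 + 2/3 + 1/2 + 2/3 + 2/3 + 1/1 + 3/4 + 0/4 + 2/4 + 3/3 + 5/5 + 3/3 + 2/2 + 3/4 + 0/2 + 4/4 + 6/6 + 4/5 + 4/4 + 3/3 + 2/3 + 2/2 = 539/30; mean = 539/30 ÷ 23 = 539/690 = 0.781159… → 0.781.

0.781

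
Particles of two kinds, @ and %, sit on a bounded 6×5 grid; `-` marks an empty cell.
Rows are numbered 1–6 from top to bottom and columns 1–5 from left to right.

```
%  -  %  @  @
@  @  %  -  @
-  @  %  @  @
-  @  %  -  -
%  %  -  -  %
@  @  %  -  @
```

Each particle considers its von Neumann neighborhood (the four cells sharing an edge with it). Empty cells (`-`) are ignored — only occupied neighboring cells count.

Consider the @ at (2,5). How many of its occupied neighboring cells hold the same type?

Occupied neighbors of (2,5): (1,5)=@, (3,5)=@.
Same type (@): 2 of 2.

2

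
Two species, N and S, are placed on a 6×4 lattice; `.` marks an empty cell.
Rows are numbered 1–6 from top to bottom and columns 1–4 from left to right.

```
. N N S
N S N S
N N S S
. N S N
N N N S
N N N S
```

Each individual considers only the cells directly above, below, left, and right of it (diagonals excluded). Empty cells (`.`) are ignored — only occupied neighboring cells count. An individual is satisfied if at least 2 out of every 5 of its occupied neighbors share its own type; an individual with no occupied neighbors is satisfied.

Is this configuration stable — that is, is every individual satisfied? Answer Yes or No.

(1,2)N 1/2 ok
(1,3)N 2/3 ok
(1,4)S 1/2 ok
(2,1)N 1/2 ok
(2,2)S 0/4 unhappy
(2,3)N 1/4 unhappy
(2,4)S 2/3 ok
(3,1)N 2/2 ok
(3,2)N 2/4 ok
(3,3)S 2/4 ok
(3,4)S 2/3 ok
(4,2)N 2/3 ok
(4,3)S 1/4 unhappy
(4,4)N 0/3 unhappy
(5,1)N 2/2 ok
(5,2)N 4/4 ok
(5,3)N 2/4 ok
(5,4)S 1/3 unhappy
(6,1)N 2/2 ok
(6,2)N 3/3 ok
(6,3)N 2/3 ok
(6,4)S 1/2 ok
For instance (2,2) has only 0/4 same-type neighbors, below 2/5.

No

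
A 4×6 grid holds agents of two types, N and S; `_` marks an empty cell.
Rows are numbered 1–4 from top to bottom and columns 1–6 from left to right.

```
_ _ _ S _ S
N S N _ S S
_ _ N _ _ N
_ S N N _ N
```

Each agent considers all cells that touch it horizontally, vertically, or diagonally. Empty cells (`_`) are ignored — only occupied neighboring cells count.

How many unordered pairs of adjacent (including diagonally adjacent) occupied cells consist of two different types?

8

Scan each occupied cell's neighbors to the right and below (and the two forward diagonals) so each pair is counted once.
Row 1: S(1,4)–S(2,5)= S(1,4)–N(2,3)≠ S(1,6)–S(2,6)= S(1,6)–S(2,5)=  → 1/4 unlike.
Row 2: N(2,1)–S(2,2)≠ S(2,2)–N(2,3)≠ S(2,2)–N(3,3)≠ N(2,3)–N(3,3)= S(2,5)–S(2,6)= S(2,5)–N(3,6)≠ S(2,6)–N(3,6)≠  → 5/7 unlike.
Row 3: N(3,3)–N(4,3)= N(3,3)–N(4,4)= N(3,3)–S(4,2)≠ N(3,6)–N(4,6)=  → 1/4 unlike.
Row 4: S(4,2)–N(4,3)≠ N(4,3)–N(4,4)=  → 1/2 unlike.
Total adjacent occupied pairs: 17; unlike-type pairs: 8.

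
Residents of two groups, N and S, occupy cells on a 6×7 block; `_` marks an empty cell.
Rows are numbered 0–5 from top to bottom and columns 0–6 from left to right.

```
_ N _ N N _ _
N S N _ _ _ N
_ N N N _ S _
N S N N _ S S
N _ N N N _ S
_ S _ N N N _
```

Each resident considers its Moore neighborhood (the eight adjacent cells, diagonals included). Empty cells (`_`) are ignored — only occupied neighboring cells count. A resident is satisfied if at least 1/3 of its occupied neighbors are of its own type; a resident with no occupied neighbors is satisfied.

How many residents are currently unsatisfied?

4

(0,1)N 2/3 ok
(0,3)N 2/2 ok
(0,4)N 1/1 ok
(1,0)N 2/3 ok
(1,1)S 0/5 unhappy
(1,2)N 5/6 ok
(1,6)N 0/1 unhappy
(2,1)N 5/7 ok
(2,2)N 5/7 ok
(2,3)N 4/4 ok
(2,5)S 2/3 ok
(3,0)N 2/3 ok
(3,1)S 0/6 unhappy
(3,2)N 6/7 ok
(3,3)N 6/6 ok
(3,5)S 3/4 ok
(3,6)S 3/3 ok
(4,0)N 1/3 ok
(4,2)N 4/6 ok
(4,3)N 6/6 ok
(4,4)N 5/6 ok
(4,6)S 2/3 ok
(5,1)S 0/2 unhappy
(5,3)N 4/4 ok
(5,4)N 4/4 ok
(5,5)N 2/3 ok
Unsatisfied: (1,1), (1,6), (3,1), (5,1) — 4 in total.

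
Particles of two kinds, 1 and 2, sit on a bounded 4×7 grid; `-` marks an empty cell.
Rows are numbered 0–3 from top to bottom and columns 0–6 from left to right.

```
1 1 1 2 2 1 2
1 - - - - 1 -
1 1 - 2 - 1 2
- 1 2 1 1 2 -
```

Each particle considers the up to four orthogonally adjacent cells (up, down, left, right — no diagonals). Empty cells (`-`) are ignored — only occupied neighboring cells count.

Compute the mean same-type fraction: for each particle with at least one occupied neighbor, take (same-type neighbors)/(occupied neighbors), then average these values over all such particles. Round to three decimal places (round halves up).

Row 0: (0,0)1 2/2 · (0,1)1 2/2 · (0,2)1 1/2 · (0,3)2 1/2 · (0,4)2 1/2 · (0,5)1 1/3 · (0,6)2 0/1
Row 1: (1,0)1 2/2 · (1,5)1 2/2
Row 2: (2,0)1 2/2 · (2,1)1 2/2 · (2,3)2 0/1 · (2,5)1 1/3 · (2,6)2 0/1
Row 3: (3,1)1 1/2 · (3,2)2 0/2 · (3,3)1 1/3 · (3,4)1 1/2 · (3,5)2 0/2
Sum over 19 particles: 2/2 + 2/2 + 1/2 + 1/2 + 1/2 + 1/3 + 0/1 + 2/2 + 2/2 + 2/2 + 2/2 + 0/1 + 1/3 + 0/1 + 1/2 + 0/2 + 1/3 + 1/2 + 0/2 = 19/2; mean = 19/2 ÷ 19 = 1/2 = 0.5 → 0.500.

0.500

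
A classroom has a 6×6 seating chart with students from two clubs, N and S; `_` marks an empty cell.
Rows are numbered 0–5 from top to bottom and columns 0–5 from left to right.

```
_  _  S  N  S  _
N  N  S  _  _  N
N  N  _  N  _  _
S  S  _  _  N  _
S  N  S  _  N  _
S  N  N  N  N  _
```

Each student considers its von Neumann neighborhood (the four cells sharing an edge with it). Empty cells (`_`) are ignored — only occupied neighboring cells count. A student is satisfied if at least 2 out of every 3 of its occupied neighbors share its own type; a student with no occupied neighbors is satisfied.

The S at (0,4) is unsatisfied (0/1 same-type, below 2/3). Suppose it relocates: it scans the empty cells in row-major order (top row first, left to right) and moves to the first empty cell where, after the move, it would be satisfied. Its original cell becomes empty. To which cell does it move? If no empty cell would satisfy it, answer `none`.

Vacating (0,4). Empty cells in order:
  (0,0): 0/1 same-type → still unsatisfied.
  (0,1): 1/2 same-type → still unsatisfied.
  (0,5): 0/1 same-type → still unsatisfied.
  (1,3): 1/3 same-type → still unsatisfied.
  (1,4): 0/1 same-type → still unsatisfied.
  (2,2): 1/3 same-type → still unsatisfied.
  (2,4): 0/2 same-type → still unsatisfied.
  (2,5): 0/1 same-type → still unsatisfied.
  (3,2): 2/2 same-type → satisfied — stop here.

(3,2)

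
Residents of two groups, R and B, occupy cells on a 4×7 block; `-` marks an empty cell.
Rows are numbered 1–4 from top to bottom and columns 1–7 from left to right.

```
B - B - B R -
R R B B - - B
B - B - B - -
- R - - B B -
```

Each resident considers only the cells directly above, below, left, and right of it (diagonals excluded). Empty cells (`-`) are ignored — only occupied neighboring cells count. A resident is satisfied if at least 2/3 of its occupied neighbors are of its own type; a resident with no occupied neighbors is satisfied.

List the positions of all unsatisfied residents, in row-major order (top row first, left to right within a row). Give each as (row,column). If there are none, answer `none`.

(1,1), (1,5), (1,6), (2,1), (2,2), (3,1)

Row 1: (1,1)B 0/1 not · (1,3)B 1/1 satisfied · (1,5)B 0/1 not · (1,6)R 0/1 not
Row 2: (2,1)R 1/3 not · (2,2)R 1/2 not · (2,3)B 3/4 satisfied · (2,4)B 1/1 satisfied · (2,7)B 0/0 satisfied
Row 3: (3,1)B 0/1 not · (3,3)B 1/1 satisfied · (3,5)B 1/1 satisfied
Row 4: (4,2)R 0/0 satisfied · (4,5)B 2/2 satisfied · (4,6)B 1/1 satisfied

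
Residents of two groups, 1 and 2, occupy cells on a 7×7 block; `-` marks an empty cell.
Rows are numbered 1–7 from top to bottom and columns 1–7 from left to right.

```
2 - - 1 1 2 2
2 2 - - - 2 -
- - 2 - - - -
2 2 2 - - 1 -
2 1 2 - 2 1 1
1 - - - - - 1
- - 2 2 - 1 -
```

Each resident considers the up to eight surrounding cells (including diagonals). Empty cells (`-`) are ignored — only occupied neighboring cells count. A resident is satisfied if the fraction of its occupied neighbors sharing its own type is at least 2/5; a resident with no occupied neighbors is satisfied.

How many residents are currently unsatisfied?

3

(1,1)2 2/2 satisfied
(1,4)1 1/1 satisfied
(1,5)1 1/3 not
(1,6)2 2/3 satisfied
(1,7)2 2/2 satisfied
(2,1)2 2/2 satisfied
(2,2)2 3/3 satisfied
(2,6)2 2/3 satisfied
(3,3)2 3/3 satisfied
(4,1)2 2/3 satisfied
(4,2)2 5/6 satisfied
(4,3)2 3/4 satisfied
(4,6)1 2/3 satisfied
(5,1)2 2/4 satisfied
(5,2)1 1/6 not
(5,3)2 2/3 satisfied
(5,5)2 0/2 not
(5,6)1 3/4 satisfied
(5,7)1 3/3 satisfied
(6,1)1 1/2 satisfied
(6,7)1 3/3 satisfied
(7,3)2 1/1 satisfied
(7,4)2 1/1 satisfied
(7,6)1 1/1 satisfied
Unsatisfied: (1,5), (5,2), (5,5) — 3 in total.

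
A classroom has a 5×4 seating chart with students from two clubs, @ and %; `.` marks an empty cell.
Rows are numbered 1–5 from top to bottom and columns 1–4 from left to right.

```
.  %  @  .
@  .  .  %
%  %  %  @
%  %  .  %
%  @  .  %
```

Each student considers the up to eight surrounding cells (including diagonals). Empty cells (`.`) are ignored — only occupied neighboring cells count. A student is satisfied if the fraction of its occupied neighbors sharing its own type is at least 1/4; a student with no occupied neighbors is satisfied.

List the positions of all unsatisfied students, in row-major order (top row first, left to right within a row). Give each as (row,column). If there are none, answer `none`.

Row 1: (1,2)% 0/2 ✗ · (1,3)@ 0/2 ✗
Row 2: (2,1)@ 0/3 ✗ · (2,4)% 1/3 ✓
Row 3: (3,1)% 3/4 ✓ · (3,2)% 4/5 ✓ · (3,3)% 4/5 ✓ · (3,4)@ 0/3 ✗
Row 4: (4,1)% 4/5 ✓ · (4,2)% 5/6 ✓ · (4,4)% 2/3 ✓
Row 5: (5,1)% 2/3 ✓ · (5,2)@ 0/3 ✗ · (5,4)% 1/1 ✓

(1,2), (1,3), (2,1), (3,4), (5,2)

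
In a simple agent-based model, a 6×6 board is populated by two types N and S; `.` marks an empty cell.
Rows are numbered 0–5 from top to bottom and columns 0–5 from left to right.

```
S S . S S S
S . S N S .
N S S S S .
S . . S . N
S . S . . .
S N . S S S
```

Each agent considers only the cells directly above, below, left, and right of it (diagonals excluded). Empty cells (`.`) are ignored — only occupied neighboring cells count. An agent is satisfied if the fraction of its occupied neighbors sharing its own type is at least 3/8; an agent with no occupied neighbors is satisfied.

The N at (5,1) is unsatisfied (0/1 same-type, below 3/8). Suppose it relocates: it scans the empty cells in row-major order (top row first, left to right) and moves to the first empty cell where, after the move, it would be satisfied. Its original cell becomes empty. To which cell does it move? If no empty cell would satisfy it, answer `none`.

Vacating (5,1). Empty cells in order:
  (0,2): 0/3 same-type → still unsatisfied.
  (1,1): 0/4 same-type → still unsatisfied.
  (1,5): 0/2 same-type → still unsatisfied.
  (2,5): 1/2 same-type → satisfied — stop here.

(2,5)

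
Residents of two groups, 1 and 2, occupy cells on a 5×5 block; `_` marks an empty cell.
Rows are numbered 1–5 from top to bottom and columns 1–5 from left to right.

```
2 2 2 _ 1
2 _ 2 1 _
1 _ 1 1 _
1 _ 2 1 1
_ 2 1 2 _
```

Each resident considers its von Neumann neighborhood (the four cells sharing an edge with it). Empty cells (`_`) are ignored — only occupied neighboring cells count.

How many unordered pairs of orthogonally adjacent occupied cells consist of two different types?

Scan each occupied cell's neighbors to the right and below so each pair is counted once.
Row 1: 2(1,1)–2(1,2)= 2(1,1)–2(2,1)= 2(1,2)–2(1,3)= 2(1,3)–2(2,3)=  → 0/4 unlike.
Row 2: 2(2,1)–1(3,1)≠ 2(2,3)–1(2,4)≠ 2(2,3)–1(3,3)≠ 1(2,4)–1(3,4)=  → 3/4 unlike.
Row 3: 1(3,1)–1(4,1)= 1(3,3)–1(3,4)= 1(3,3)–2(4,3)≠ 1(3,4)–1(4,4)=  → 1/4 unlike.
Row 4: 2(4,3)–1(4,4)≠ 2(4,3)–1(5,3)≠ 1(4,4)–1(4,5)= 1(4,4)–2(5,4)≠  → 3/4 unlike.
Row 5: 2(5,2)–1(5,3)≠ 1(5,3)–2(5,4)≠  → 2/2 unlike.
Total adjacent occupied pairs: 18; unlike-type pairs: 9.

9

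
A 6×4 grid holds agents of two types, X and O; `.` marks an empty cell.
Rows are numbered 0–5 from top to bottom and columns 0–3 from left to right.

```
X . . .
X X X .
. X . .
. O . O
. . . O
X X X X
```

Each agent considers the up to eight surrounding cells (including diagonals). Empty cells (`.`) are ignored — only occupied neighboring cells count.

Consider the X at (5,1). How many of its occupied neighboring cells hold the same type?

Occupied neighbors of (5,1): (5,0)=X, (5,2)=X.
Same type (X): 2 of 2.

2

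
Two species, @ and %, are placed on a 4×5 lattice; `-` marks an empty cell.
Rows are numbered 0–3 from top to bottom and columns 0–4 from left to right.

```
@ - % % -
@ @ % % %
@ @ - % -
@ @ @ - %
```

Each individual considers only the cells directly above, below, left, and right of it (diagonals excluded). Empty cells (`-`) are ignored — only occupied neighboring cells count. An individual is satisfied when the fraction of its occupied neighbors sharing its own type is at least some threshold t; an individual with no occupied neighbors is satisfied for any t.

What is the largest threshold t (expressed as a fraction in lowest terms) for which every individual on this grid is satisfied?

2/3

(0,0)@ 1/1
(0,2)% 2/2
(0,3)% 2/2
(1,0)@ 3/3
(1,1)@ 2/3
(1,2)% 2/3
(1,3)% 4/4
(1,4)% 1/1
(2,0)@ 3/3
(2,1)@ 3/3
(2,3)% 1/1
(3,0)@ 2/2
(3,1)@ 3/3
(3,2)@ 1/1
(3,4)% — no occupied neighbors
The smallest same-type fraction is 2/3 at (1,1), which reduces to 2/3. Any threshold above that leaves this individual unsatisfied.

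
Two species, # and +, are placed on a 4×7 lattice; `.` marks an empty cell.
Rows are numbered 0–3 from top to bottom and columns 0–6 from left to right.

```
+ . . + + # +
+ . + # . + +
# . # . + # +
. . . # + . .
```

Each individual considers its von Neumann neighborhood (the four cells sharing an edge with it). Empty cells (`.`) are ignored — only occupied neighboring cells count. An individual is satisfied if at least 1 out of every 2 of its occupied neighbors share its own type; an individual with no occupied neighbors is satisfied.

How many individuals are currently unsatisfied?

(0,0)+ 1/1 ✓
(0,3)+ 1/2 ✓
(0,4)+ 1/2 ✓
(0,5)# 0/3 ✗
(0,6)+ 1/2 ✓
(1,0)+ 1/2 ✓
(1,2)+ 0/2 ✗
(1,3)# 0/2 ✗
(1,5)+ 1/3 ✗
(1,6)+ 3/3 ✓
(2,0)# 0/1 ✗
(2,2)# 0/1 ✗
(2,4)+ 1/2 ✓
(2,5)# 0/3 ✗
(2,6)+ 1/2 ✓
(3,3)# 0/1 ✗
(3,4)+ 1/2 ✓
Unsatisfied: (0,5), (1,2), (1,3), (1,5), (2,0), (2,2), (2,5), (3,3) — 8 in total.

8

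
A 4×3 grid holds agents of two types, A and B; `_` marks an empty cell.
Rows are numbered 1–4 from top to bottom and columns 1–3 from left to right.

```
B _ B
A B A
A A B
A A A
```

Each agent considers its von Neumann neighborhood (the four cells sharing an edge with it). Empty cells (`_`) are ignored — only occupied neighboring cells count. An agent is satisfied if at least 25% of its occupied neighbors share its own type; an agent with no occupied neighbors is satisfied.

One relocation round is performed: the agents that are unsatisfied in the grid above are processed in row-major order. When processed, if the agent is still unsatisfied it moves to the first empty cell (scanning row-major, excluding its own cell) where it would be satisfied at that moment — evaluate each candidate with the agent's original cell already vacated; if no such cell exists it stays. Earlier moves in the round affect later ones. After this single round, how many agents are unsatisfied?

Initially unsatisfied (in order): (1,1), (1,3), (2,2), (2,3), (3,3).
  (1,1) → (1,2).
  (1,3): now satisfied by earlier moves; stays.
  (2,2): now satisfied by earlier moves; stays.
  (2,3) → (1,1).
  (3,3) → (2,3).
Resulting grid:
A B B
A B B
A A _
A A A
All satisfied now.

0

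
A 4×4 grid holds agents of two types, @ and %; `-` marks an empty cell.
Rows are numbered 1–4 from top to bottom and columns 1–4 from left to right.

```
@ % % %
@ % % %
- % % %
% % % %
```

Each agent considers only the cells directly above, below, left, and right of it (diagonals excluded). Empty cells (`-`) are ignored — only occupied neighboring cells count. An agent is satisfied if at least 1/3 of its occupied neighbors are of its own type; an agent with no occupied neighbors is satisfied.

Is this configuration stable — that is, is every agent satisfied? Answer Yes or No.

Yes

Row 1: (1,1)@ 1/2 satisfied · (1,2)% 2/3 satisfied · (1,3)% 3/3 satisfied · (1,4)% 2/2 satisfied
Row 2: (2,1)@ 1/2 satisfied · (2,2)% 3/4 satisfied · (2,3)% 4/4 satisfied · (2,4)% 3/3 satisfied
Row 3: (3,2)% 3/3 satisfied · (3,3)% 4/4 satisfied · (3,4)% 3/3 satisfied
Row 4: (4,1)% 1/1 satisfied · (4,2)% 3/3 satisfied · (4,3)% 3/3 satisfied · (4,4)% 2/2 satisfied
All meet the threshold, so the configuration is stable.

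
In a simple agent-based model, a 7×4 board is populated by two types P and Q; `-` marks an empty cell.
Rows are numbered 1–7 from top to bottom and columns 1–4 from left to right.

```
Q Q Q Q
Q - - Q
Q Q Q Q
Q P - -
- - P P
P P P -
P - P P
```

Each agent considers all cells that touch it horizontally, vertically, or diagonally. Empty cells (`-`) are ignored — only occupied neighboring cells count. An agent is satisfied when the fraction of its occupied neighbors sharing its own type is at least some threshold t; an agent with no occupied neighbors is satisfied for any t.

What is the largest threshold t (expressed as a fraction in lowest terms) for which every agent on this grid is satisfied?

1/5

Row 1: (1,1)Q 2/2 · (1,2)Q 3/3 · (1,3)Q 3/3 · (1,4)Q 2/2
Row 2: (2,1)Q 4/4 · (2,4)Q 4/4
Row 3: (3,1)Q 3/4 · (3,2)Q 4/5 · (3,3)Q 3/4 · (3,4)Q 2/2
Row 4: (4,1)Q 2/3 · (4,2)P 1/5
Row 5: (5,3)P 4/4 · (5,4)P 2/2
Row 6: (6,1)P 2/2 · (6,2)P 5/5 · (6,3)P 5/5
Row 7: (7,1)P 2/2 · (7,3)P 3/3 · (7,4)P 2/2
The smallest same-type fraction is 1/5 at (4,2), which reduces to 1/5. Any threshold above that leaves this agent unsatisfied.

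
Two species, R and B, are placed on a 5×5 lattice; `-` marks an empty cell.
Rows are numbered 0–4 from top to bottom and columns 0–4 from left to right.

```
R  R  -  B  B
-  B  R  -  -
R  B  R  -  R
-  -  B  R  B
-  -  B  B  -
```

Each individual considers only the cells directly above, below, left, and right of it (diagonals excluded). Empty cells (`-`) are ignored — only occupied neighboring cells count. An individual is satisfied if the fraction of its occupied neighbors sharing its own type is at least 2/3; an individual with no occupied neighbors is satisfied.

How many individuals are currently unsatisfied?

11

Row 0: (0,0)R 1/1 ✓ · (0,1)R 1/2 ✗ · (0,3)B 1/1 ✓ · (0,4)B 1/1 ✓
Row 1: (1,1)B 1/3 ✗ · (1,2)R 1/2 ✗
Row 2: (2,0)R 0/1 ✗ · (2,1)B 1/3 ✗ · (2,2)R 1/3 ✗ · (2,4)R 0/1 ✗
Row 3: (3,2)B 1/3 ✗ · (3,3)R 0/3 ✗ · (3,4)B 0/2 ✗
Row 4: (4,2)B 2/2 ✓ · (4,3)B 1/2 ✗
Unsatisfied: (0,1), (1,1), (1,2), (2,0), (2,1), (2,2), (2,4), (3,2), (3,3), (3,4), (4,3) — 11 in total.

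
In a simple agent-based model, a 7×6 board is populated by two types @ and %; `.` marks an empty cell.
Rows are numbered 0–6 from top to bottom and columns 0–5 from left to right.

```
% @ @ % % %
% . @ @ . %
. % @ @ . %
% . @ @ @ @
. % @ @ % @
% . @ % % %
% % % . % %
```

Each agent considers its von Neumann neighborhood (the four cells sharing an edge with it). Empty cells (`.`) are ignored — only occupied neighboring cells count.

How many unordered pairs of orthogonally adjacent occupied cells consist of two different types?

Scan each occupied cell's neighbors to the right and below so each pair is counted once.
From row 0: 3 unlike of 9 pairs (running 3/9).
From row 1: 0 unlike of 4 pairs (running 3/13).
From row 2: 2 unlike of 5 pairs (running 5/18).
From row 3: 1 unlike of 7 pairs (running 6/25).
From row 4: 5 unlike of 8 pairs (running 11/33).
From row 5: 2 unlike of 7 pairs (running 13/40).
From row 6: 0 unlike of 3 pairs (running 13/43).
Total adjacent occupied pairs: 43; unlike-type pairs: 13.

13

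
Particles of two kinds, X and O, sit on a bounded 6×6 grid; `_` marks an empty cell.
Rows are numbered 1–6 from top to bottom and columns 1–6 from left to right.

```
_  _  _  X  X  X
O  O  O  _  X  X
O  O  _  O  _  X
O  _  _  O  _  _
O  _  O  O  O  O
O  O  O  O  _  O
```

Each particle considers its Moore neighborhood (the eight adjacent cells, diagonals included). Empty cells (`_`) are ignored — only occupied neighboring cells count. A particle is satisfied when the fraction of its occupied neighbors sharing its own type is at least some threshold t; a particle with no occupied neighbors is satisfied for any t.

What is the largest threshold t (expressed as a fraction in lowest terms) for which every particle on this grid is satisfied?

2/3

(1,4)X 2/3
(1,5)X 4/4
(1,6)X 3/3
(2,1)O 3/3
(2,2)O 4/4
(2,3)O 3/4
(2,5)X 5/6
(2,6)X 4/4
(3,1)O 4/4
(3,2)O 5/5
(3,4)O 2/3
(3,6)X 2/2
(4,1)O 3/3
(4,4)O 4/4
(5,1)O 3/3
(5,3)O 5/5
(5,4)O 5/5
(5,5)O 5/5
(5,6)O 2/2
(6,1)O 2/2
(6,2)O 4/4
(6,3)O 4/4
(6,4)O 4/4
(6,6)O 2/2
The smallest same-type fraction is 2/3 at (1,4), which reduces to 2/3. Any threshold above that leaves this particle unsatisfied.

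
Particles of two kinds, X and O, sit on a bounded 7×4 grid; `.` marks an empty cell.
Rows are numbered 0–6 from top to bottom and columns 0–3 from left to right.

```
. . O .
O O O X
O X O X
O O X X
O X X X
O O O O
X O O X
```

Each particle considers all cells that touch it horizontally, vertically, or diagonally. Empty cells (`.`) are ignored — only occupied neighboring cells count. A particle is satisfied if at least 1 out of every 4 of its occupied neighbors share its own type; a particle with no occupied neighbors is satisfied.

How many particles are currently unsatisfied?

(0,2)O 2/3 ✓
(1,0)O 2/3 ✓
(1,1)O 5/6 ✓
(1,2)O 3/6 ✓
(1,3)X 1/4 ✓
(2,0)O 4/5 ✓
(2,1)X 1/8 ✗
(2,2)O 3/8 ✓
(2,3)X 3/5 ✓
(3,0)O 3/5 ✓
(3,1)O 4/8 ✓
(3,2)X 6/8 ✓
(3,3)X 4/5 ✓
(4,0)O 4/5 ✓
(4,1)X 2/8 ✓
(4,2)X 4/8 ✓
(4,3)X 3/5 ✓
(5,0)O 3/5 ✓
(5,1)O 5/8 ✓
(5,2)O 4/8 ✓
(5,3)O 2/5 ✓
(6,0)X 0/3 ✗
(6,1)O 4/5 ✓
(6,2)O 4/5 ✓
(6,3)X 0/3 ✗
Unsatisfied: (2,1), (6,0), (6,3) — 3 in total.

3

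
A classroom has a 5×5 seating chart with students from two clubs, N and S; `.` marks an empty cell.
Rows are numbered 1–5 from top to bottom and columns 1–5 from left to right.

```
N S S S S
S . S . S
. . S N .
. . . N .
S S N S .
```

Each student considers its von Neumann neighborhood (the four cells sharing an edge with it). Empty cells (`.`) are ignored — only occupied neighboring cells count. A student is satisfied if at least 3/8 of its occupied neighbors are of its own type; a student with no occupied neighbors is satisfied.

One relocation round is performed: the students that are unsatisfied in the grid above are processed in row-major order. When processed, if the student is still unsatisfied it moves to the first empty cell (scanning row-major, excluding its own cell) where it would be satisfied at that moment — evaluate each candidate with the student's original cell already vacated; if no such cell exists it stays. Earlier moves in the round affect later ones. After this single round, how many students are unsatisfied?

Initially unsatisfied (in order): (1,1), (2,1), (5,3), (5,4).
  (1,1) → (3,5).
  (2,1): now satisfied by earlier moves; stays.
  (5,3) → (4,3).
  (5,4) → (1,1).
Resulting grid:
S S S S S
S . S . S
. . S N N
. . N N .
S S . . .
Unsatisfied now: (3,3).

1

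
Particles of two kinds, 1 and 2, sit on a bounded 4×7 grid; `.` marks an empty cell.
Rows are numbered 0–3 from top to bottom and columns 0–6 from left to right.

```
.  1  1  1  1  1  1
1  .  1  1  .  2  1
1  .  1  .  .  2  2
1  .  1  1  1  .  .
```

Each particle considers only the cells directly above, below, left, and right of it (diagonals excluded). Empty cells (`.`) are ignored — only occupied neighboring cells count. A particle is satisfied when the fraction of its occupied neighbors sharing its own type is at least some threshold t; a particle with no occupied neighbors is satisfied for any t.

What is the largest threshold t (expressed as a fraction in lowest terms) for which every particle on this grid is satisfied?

Row 0: (0,1)1 1/1 · (0,2)1 3/3 · (0,3)1 3/3 · (0,4)1 2/2 · (0,5)1 2/3 · (0,6)1 2/2
Row 1: (1,0)1 1/1 · (1,2)1 3/3 · (1,3)1 2/2 · (1,5)2 1/3 · (1,6)1 1/3
Row 2: (2,0)1 2/2 · (2,2)1 2/2 · (2,5)2 2/2 · (2,6)2 1/2
Row 3: (3,0)1 1/1 · (3,2)1 2/2 · (3,3)1 2/2 · (3,4)1 1/1
The smallest same-type fraction is 1/3 at (1,5), which reduces to 1/3. Any threshold above that leaves this particle unsatisfied.

1/3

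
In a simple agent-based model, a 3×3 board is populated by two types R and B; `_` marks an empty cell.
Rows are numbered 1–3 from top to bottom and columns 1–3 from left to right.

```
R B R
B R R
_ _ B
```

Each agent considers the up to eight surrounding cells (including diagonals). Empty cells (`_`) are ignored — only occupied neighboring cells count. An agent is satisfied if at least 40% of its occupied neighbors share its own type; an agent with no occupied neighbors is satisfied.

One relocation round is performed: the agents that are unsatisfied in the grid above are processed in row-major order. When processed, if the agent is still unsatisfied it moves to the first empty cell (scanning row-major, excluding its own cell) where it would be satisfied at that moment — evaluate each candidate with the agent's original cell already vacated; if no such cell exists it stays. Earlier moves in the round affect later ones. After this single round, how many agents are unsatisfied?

Initially unsatisfied (in order): (1,1), (1,2), (2,1), (3,3).
  (1,1) → (3,1).
  (1,2) → (1,1).
  (2,1): no empty cell satisfies it; stays.
  (3,3) → (1,2).
Resulting grid:
B B R
B R R
R _ _
All satisfied now.

0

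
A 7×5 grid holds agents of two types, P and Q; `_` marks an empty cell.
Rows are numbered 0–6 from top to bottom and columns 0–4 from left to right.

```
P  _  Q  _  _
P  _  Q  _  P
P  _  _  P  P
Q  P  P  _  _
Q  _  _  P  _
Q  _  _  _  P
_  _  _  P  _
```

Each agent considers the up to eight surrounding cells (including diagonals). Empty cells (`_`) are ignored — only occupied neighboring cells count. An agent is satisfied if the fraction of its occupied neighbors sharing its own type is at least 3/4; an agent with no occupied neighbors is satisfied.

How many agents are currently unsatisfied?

5

Row 0: (0,0)P 1/1 satisfied · (0,2)Q 1/1 satisfied
Row 1: (1,0)P 2/2 satisfied · (1,2)Q 1/2 not · (1,4)P 2/2 satisfied
Row 2: (2,0)P 2/3 not · (2,3)P 3/4 satisfied · (2,4)P 2/2 satisfied
Row 3: (3,0)Q 1/3 not · (3,1)P 2/4 not · (3,2)P 3/3 satisfied
Row 4: (4,0)Q 2/3 not · (4,3)P 2/2 satisfied
Row 5: (5,0)Q 1/1 satisfied · (5,4)P 2/2 satisfied
Row 6: (6,3)P 1/1 satisfied
Unsatisfied: (1,2), (2,0), (3,0), (3,1), (4,0) — 5 in total.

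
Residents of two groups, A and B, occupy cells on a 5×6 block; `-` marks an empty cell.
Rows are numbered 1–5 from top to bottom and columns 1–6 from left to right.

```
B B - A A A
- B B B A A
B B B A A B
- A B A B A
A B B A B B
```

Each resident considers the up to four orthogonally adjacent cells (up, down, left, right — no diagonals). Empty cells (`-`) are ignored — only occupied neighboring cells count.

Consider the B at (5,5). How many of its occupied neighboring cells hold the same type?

Occupied neighbors of (5,5): (4,5)=B, (5,4)=A, (5,6)=B.
Same type (B): 2 of 3.

2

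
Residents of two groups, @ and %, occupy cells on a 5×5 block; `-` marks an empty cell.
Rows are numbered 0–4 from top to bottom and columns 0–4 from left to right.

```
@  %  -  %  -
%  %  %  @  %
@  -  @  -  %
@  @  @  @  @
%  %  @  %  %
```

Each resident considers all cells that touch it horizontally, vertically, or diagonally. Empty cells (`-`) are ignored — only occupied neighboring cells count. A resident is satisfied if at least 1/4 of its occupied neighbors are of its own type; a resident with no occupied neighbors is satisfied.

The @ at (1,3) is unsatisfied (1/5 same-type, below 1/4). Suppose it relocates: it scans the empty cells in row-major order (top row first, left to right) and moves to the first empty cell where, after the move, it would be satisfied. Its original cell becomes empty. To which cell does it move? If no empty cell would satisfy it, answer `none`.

(2,1)

Vacating (1,3). Empty cells in order:
  (0,2): 0/4 same-type → still unsatisfied.
  (0,4): 0/2 same-type → still unsatisfied.
  (2,1): 5/8 same-type → satisfied — stop here.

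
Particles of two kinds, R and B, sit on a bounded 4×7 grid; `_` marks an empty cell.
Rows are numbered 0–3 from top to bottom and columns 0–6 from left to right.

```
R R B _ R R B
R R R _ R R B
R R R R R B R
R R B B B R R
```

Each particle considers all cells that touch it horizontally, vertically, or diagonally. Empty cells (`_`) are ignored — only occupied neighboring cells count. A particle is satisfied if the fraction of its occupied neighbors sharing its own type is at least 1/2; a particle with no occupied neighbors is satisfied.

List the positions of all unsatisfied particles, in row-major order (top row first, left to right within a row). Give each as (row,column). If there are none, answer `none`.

(0,2), (0,6), (1,6), (2,5), (3,2), (3,3), (3,4)

(0,0)R 3/3 satisfied
(0,1)R 4/5 satisfied
(0,2)B 0/3 not
(0,4)R 3/3 satisfied
(0,5)R 3/5 satisfied
(0,6)B 1/3 not
(1,0)R 5/5 satisfied
(1,1)R 7/8 satisfied
(1,2)R 5/6 satisfied
(1,4)R 5/6 satisfied
(1,5)R 5/8 satisfied
(1,6)B 2/5 not
(2,0)R 5/5 satisfied
(2,1)R 7/8 satisfied
(2,2)R 5/7 satisfied
(2,3)R 4/7 satisfied
(2,4)R 4/7 satisfied
(2,5)B 2/8 not
(2,6)R 3/5 satisfied
(3,0)R 3/3 satisfied
(3,1)R 4/5 satisfied
(3,2)B 1/5 not
(3,3)B 2/5 not
(3,4)B 2/5 not
(3,5)R 3/5 satisfied
(3,6)R 2/3 satisfied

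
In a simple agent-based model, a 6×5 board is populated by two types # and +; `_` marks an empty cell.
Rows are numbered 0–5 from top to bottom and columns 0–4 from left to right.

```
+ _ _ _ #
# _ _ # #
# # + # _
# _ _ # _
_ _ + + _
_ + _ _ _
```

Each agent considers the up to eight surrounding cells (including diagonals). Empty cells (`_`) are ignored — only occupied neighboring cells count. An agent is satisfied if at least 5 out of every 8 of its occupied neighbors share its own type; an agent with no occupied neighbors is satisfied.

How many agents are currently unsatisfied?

Row 0: (0,0)+ 0/1 ✗ · (0,4)# 2/2 ✓
Row 1: (1,0)# 2/3 ✓ · (1,3)# 3/4 ✓ · (1,4)# 3/3 ✓
Row 2: (2,0)# 3/3 ✓ · (2,1)# 3/4 ✓ · (2,2)+ 0/4 ✗ · (2,3)# 3/4 ✓
Row 3: (3,0)# 2/2 ✓ · (3,3)# 1/4 ✗
Row 4: (4,2)+ 2/3 ✓ · (4,3)+ 1/2 ✗
Row 5: (5,1)+ 1/1 ✓
Unsatisfied: (0,0), (2,2), (3,3), (4,3) — 4 in total.

4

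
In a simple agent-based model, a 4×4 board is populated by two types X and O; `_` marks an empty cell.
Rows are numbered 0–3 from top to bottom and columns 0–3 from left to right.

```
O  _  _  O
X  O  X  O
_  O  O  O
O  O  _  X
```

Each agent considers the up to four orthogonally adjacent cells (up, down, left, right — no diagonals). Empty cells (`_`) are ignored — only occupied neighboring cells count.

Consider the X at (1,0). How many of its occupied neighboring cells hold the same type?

Occupied neighbors of (1,0): (0,0)=O, (1,1)=O.
Same type (X): 0 of 2.

0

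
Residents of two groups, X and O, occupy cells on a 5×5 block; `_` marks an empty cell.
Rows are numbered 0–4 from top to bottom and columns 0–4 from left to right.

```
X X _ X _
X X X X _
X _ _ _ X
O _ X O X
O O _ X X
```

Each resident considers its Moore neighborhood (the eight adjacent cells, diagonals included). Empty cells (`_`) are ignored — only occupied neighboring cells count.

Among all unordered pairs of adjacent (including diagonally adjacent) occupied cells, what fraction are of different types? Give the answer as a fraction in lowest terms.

Scan each occupied cell's neighbors to the right and below (and the two forward diagonals) so each pair is counted once.
From row 0: 0 unlike of 8 pairs (running 0/8).
From row 1: 0 unlike of 6 pairs (running 0/14).
From row 2: 2 unlike of 3 pairs (running 2/17).
From row 3: 5 unlike of 10 pairs (running 7/27).
From row 4: 0 unlike of 2 pairs (running 7/29).
Total adjacent occupied pairs: 29; unlike-type pairs: 7.
7/29 is already in lowest terms.

7/29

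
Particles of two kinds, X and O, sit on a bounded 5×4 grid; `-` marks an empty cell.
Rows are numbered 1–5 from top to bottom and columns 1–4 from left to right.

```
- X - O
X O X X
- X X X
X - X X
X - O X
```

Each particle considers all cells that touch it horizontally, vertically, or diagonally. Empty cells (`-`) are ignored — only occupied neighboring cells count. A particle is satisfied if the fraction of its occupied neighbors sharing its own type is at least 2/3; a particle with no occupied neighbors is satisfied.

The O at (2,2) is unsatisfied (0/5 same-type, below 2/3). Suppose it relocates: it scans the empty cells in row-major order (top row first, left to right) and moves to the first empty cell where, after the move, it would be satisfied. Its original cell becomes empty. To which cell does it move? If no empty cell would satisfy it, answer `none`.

none

Vacating (2,2). Empty cells in order:
  (1,1): 0/2 same-type → still unsatisfied.
  (1,3): 1/4 same-type → still unsatisfied.
  (3,1): 0/3 same-type → still unsatisfied.
  (4,2): 1/6 same-type → still unsatisfied.
  (5,2): 1/4 same-type → still unsatisfied.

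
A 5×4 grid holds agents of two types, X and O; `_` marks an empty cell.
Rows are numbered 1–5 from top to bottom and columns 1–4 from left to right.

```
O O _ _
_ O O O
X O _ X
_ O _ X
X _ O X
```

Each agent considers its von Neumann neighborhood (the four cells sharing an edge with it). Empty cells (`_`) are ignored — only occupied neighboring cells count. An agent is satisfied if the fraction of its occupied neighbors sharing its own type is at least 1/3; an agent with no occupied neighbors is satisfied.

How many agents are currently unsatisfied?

2

(1,1)O 1/1 ok
(1,2)O 2/2 ok
(2,2)O 3/3 ok
(2,3)O 2/2 ok
(2,4)O 1/2 ok
(3,1)X 0/1 unhappy
(3,2)O 2/3 ok
(3,4)X 1/2 ok
(4,2)O 1/1 ok
(4,4)X 2/2 ok
(5,1)X 0/0 ok
(5,3)O 0/1 unhappy
(5,4)X 1/2 ok
Unsatisfied: (3,1), (5,3) — 2 in total.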